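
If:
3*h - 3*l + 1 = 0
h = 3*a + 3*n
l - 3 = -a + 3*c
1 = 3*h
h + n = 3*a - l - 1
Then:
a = 19/36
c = -65/108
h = 1/3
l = 2/3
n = -5/12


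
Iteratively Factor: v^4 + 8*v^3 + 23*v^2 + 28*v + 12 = (v + 3)*(v^3 + 5*v^2 + 8*v + 4) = (v + 1)*(v + 3)*(v^2 + 4*v + 4) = (v + 1)*(v + 2)*(v + 3)*(v + 2)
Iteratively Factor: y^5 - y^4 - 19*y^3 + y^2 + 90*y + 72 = (y + 3)*(y^4 - 4*y^3 - 7*y^2 + 22*y + 24) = (y - 3)*(y + 3)*(y^3 - y^2 - 10*y - 8) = (y - 4)*(y - 3)*(y + 3)*(y^2 + 3*y + 2) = (y - 4)*(y - 3)*(y + 2)*(y + 3)*(y + 1)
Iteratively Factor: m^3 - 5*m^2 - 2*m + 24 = (m + 2)*(m^2 - 7*m + 12) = (m - 3)*(m + 2)*(m - 4)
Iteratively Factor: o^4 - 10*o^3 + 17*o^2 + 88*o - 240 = (o - 4)*(o^3 - 6*o^2 - 7*o + 60) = (o - 4)^2*(o^2 - 2*o - 15) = (o - 5)*(o - 4)^2*(o + 3)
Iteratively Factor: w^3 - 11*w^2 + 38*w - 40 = (w - 2)*(w^2 - 9*w + 20) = (w - 4)*(w - 2)*(w - 5)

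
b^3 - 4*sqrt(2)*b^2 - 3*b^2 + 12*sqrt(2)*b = b*(b - 3)*(b - 4*sqrt(2))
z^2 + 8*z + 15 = (z + 3)*(z + 5)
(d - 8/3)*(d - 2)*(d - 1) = d^3 - 17*d^2/3 + 10*d - 16/3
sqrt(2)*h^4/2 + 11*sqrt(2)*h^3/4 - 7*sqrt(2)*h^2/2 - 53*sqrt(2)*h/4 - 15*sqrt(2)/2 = (h - 5/2)*(h + 1)*(h + 6)*(sqrt(2)*h/2 + sqrt(2)/2)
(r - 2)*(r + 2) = r^2 - 4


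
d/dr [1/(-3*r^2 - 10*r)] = 2*(3*r + 5)/(r^2*(3*r + 10)^2)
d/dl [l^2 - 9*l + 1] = 2*l - 9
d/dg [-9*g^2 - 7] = -18*g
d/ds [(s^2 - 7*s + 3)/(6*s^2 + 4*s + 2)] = (23*s^2 - 16*s - 13)/(2*(9*s^4 + 12*s^3 + 10*s^2 + 4*s + 1))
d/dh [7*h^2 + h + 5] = 14*h + 1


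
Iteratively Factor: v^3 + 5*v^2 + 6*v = (v)*(v^2 + 5*v + 6) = v*(v + 2)*(v + 3)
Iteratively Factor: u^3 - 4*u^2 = (u)*(u^2 - 4*u) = u^2*(u - 4)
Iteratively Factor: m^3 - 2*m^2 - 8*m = (m - 4)*(m^2 + 2*m) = (m - 4)*(m + 2)*(m)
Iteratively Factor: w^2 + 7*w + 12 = (w + 3)*(w + 4)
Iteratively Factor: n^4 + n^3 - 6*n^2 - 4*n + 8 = (n - 2)*(n^3 + 3*n^2 - 4) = (n - 2)*(n + 2)*(n^2 + n - 2) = (n - 2)*(n + 2)^2*(n - 1)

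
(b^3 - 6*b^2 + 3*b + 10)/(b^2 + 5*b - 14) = (b^2 - 4*b - 5)/(b + 7)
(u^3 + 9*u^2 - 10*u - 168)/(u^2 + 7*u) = u + 2 - 24/u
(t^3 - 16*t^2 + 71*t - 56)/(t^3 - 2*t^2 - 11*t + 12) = (t^2 - 15*t + 56)/(t^2 - t - 12)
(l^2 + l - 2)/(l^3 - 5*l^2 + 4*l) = (l + 2)/(l*(l - 4))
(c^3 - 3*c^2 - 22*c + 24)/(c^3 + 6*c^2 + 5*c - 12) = (c - 6)/(c + 3)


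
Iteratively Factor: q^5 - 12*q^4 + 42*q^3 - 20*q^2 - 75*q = (q + 1)*(q^4 - 13*q^3 + 55*q^2 - 75*q) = q*(q + 1)*(q^3 - 13*q^2 + 55*q - 75) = q*(q - 3)*(q + 1)*(q^2 - 10*q + 25) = q*(q - 5)*(q - 3)*(q + 1)*(q - 5)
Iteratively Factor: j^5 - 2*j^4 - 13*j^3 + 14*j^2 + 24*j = (j - 2)*(j^4 - 13*j^2 - 12*j) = j*(j - 2)*(j^3 - 13*j - 12) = j*(j - 2)*(j + 1)*(j^2 - j - 12) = j*(j - 4)*(j - 2)*(j + 1)*(j + 3)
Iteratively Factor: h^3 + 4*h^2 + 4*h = (h)*(h^2 + 4*h + 4) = h*(h + 2)*(h + 2)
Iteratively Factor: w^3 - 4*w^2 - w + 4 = (w - 1)*(w^2 - 3*w - 4) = (w - 1)*(w + 1)*(w - 4)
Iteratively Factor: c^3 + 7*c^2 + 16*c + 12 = (c + 3)*(c^2 + 4*c + 4) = (c + 2)*(c + 3)*(c + 2)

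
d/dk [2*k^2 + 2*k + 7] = 4*k + 2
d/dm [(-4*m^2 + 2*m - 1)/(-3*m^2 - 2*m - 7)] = 2*(7*m^2 + 25*m - 8)/(9*m^4 + 12*m^3 + 46*m^2 + 28*m + 49)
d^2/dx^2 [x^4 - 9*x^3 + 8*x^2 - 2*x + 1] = 12*x^2 - 54*x + 16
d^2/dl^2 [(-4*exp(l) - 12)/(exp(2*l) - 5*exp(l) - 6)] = 4*(-exp(4*l) - 17*exp(3*l) + 9*exp(2*l) - 117*exp(l) + 54)*exp(l)/(exp(6*l) - 15*exp(5*l) + 57*exp(4*l) + 55*exp(3*l) - 342*exp(2*l) - 540*exp(l) - 216)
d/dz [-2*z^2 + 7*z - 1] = 7 - 4*z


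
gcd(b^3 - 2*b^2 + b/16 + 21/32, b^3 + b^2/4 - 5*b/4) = 1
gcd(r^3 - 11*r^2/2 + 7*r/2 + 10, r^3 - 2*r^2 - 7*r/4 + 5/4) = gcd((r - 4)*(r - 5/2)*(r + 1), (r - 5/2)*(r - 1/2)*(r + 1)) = r^2 - 3*r/2 - 5/2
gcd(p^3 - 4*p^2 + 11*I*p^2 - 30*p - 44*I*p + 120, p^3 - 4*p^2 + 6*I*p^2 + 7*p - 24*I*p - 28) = p - 4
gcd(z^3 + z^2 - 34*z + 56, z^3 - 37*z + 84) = z^2 + 3*z - 28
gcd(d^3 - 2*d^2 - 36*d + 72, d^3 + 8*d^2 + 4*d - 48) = d^2 + 4*d - 12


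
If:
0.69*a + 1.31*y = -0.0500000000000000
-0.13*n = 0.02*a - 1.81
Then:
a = -1.89855072463768*y - 0.072463768115942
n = 0.292084726867336*y + 13.9342251950948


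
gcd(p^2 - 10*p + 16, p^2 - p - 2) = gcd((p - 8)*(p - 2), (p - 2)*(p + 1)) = p - 2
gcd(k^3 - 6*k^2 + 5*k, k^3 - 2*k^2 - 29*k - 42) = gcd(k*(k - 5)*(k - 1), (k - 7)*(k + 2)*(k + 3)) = 1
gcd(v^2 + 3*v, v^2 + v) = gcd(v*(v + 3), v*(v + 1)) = v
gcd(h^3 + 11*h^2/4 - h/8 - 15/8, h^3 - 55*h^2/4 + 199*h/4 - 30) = h - 3/4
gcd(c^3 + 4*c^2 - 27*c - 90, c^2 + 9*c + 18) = c^2 + 9*c + 18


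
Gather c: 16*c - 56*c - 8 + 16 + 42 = 50 - 40*c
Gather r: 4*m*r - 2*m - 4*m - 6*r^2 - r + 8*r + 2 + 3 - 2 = -6*m - 6*r^2 + r*(4*m + 7) + 3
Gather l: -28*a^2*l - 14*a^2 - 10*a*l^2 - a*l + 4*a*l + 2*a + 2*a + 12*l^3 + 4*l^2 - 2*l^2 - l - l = -14*a^2 + 4*a + 12*l^3 + l^2*(2 - 10*a) + l*(-28*a^2 + 3*a - 2)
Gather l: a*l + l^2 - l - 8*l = l^2 + l*(a - 9)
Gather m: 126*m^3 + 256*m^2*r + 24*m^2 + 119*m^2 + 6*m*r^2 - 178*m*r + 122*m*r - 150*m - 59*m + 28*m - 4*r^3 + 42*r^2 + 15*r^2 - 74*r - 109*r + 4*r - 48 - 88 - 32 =126*m^3 + m^2*(256*r + 143) + m*(6*r^2 - 56*r - 181) - 4*r^3 + 57*r^2 - 179*r - 168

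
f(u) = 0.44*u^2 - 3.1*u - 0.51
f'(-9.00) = -11.02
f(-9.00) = 63.03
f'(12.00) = 7.46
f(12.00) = 25.65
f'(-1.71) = -4.60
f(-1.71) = 6.08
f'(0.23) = -2.90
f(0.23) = -1.20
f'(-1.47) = -4.39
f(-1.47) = 5.00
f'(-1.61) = -4.52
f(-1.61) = 5.62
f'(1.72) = -1.59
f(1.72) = -4.54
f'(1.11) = -2.12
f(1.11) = -3.41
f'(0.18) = -2.94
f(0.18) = -1.05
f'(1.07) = -2.16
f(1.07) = -3.32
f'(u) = 0.88*u - 3.1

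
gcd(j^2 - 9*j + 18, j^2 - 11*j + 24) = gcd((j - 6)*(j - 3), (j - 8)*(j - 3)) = j - 3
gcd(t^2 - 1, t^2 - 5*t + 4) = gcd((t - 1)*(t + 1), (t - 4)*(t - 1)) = t - 1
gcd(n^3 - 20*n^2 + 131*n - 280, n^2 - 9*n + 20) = n - 5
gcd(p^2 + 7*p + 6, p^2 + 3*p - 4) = 1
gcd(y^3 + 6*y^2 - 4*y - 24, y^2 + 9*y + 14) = y + 2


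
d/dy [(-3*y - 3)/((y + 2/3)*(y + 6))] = 9*(3*y^2 + 6*y + 8)/(9*y^4 + 120*y^3 + 472*y^2 + 480*y + 144)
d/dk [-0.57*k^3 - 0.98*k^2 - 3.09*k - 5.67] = -1.71*k^2 - 1.96*k - 3.09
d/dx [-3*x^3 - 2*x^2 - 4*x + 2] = -9*x^2 - 4*x - 4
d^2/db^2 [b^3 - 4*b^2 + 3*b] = 6*b - 8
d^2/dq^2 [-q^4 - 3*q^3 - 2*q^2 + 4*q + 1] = -12*q^2 - 18*q - 4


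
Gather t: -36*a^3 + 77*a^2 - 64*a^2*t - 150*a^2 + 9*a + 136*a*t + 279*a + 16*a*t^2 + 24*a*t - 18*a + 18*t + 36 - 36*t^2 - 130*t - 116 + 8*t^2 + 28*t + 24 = -36*a^3 - 73*a^2 + 270*a + t^2*(16*a - 28) + t*(-64*a^2 + 160*a - 84) - 56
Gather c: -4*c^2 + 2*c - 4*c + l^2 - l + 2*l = -4*c^2 - 2*c + l^2 + l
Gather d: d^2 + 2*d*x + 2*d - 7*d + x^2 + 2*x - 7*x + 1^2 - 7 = d^2 + d*(2*x - 5) + x^2 - 5*x - 6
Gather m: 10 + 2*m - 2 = 2*m + 8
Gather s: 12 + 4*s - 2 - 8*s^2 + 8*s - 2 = -8*s^2 + 12*s + 8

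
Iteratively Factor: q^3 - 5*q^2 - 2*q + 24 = (q + 2)*(q^2 - 7*q + 12) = (q - 4)*(q + 2)*(q - 3)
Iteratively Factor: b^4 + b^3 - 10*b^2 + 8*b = (b - 2)*(b^3 + 3*b^2 - 4*b) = (b - 2)*(b + 4)*(b^2 - b) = b*(b - 2)*(b + 4)*(b - 1)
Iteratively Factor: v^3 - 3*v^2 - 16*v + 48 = (v - 4)*(v^2 + v - 12) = (v - 4)*(v - 3)*(v + 4)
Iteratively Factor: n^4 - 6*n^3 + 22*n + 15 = (n + 1)*(n^3 - 7*n^2 + 7*n + 15) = (n - 3)*(n + 1)*(n^2 - 4*n - 5) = (n - 5)*(n - 3)*(n + 1)*(n + 1)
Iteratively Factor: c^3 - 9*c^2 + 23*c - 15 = (c - 1)*(c^2 - 8*c + 15) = (c - 5)*(c - 1)*(c - 3)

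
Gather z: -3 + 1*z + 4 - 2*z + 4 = 5 - z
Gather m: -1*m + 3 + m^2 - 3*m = m^2 - 4*m + 3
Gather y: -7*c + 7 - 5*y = -7*c - 5*y + 7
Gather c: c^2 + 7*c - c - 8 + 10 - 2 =c^2 + 6*c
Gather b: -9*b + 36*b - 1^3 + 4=27*b + 3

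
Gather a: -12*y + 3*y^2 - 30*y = 3*y^2 - 42*y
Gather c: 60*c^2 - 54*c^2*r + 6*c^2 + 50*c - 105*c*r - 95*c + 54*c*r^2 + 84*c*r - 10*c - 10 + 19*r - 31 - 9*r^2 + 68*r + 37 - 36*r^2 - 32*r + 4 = c^2*(66 - 54*r) + c*(54*r^2 - 21*r - 55) - 45*r^2 + 55*r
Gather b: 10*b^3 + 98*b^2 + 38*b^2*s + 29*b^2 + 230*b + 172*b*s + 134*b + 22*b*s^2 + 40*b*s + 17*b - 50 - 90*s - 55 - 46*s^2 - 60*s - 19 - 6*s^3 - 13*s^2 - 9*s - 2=10*b^3 + b^2*(38*s + 127) + b*(22*s^2 + 212*s + 381) - 6*s^3 - 59*s^2 - 159*s - 126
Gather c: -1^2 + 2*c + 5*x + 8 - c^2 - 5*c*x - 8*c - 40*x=-c^2 + c*(-5*x - 6) - 35*x + 7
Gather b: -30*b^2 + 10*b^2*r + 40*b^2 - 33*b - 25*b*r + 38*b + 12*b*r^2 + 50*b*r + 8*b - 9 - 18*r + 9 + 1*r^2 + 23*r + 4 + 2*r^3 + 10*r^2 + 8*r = b^2*(10*r + 10) + b*(12*r^2 + 25*r + 13) + 2*r^3 + 11*r^2 + 13*r + 4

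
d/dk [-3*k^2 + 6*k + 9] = 6 - 6*k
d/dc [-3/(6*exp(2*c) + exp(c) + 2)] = (36*exp(c) + 3)*exp(c)/(6*exp(2*c) + exp(c) + 2)^2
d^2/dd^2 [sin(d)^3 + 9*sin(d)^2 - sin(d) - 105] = sin(d)/4 + 9*sin(3*d)/4 + 18*cos(2*d)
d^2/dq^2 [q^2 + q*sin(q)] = -q*sin(q) + 2*cos(q) + 2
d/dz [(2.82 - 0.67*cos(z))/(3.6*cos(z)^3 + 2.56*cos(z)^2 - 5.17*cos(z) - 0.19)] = (-4.824*cos(z)^3 + 28.7408*cos(z)^2 + 14.4384*cos(z) - 14.7067)*sin(z)/(12.96*cos(z)^6 + 18.432*cos(z)^5 - 30.6704*cos(z)^4 - 27.8384*cos(z)^3 + 25.7561*cos(z)^2 + 1.9646*cos(z) + 0.0361)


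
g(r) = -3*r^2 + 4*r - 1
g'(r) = 4 - 6*r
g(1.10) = -0.23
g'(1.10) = -2.60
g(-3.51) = -52.00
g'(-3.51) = 25.06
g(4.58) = -45.61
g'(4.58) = -23.48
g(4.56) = -45.14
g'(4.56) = -23.36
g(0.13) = -0.53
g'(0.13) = 3.22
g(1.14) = -0.34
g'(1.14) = -2.84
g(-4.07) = -66.97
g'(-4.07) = 28.42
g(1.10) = -0.23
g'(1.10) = -2.60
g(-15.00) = -736.00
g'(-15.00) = 94.00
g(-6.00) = -133.00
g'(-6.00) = 40.00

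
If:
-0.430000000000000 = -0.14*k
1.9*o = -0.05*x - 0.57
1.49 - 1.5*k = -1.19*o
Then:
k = 3.07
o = 2.62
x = -110.94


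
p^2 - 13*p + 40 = (p - 8)*(p - 5)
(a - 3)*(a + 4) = a^2 + a - 12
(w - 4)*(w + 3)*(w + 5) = w^3 + 4*w^2 - 17*w - 60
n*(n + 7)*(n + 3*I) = n^3 + 7*n^2 + 3*I*n^2 + 21*I*n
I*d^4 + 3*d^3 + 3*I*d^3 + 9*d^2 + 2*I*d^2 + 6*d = d*(d + 2)*(d - 3*I)*(I*d + I)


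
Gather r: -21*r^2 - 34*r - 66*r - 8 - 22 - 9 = -21*r^2 - 100*r - 39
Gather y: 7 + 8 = 15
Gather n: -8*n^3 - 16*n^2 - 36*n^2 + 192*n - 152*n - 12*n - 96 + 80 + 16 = -8*n^3 - 52*n^2 + 28*n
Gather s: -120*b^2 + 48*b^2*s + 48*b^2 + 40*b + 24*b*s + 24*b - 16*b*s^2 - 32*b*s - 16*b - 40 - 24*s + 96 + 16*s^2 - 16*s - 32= -72*b^2 + 48*b + s^2*(16 - 16*b) + s*(48*b^2 - 8*b - 40) + 24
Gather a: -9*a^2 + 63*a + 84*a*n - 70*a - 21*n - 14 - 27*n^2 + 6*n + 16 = -9*a^2 + a*(84*n - 7) - 27*n^2 - 15*n + 2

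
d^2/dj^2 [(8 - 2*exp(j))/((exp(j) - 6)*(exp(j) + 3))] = 2*(-exp(4*j) + 13*exp(3*j) - 144*exp(2*j) + 378*exp(j) - 540)*exp(j)/(exp(6*j) - 9*exp(5*j) - 27*exp(4*j) + 297*exp(3*j) + 486*exp(2*j) - 2916*exp(j) - 5832)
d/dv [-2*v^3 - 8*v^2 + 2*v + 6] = -6*v^2 - 16*v + 2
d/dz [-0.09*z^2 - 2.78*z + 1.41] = -0.18*z - 2.78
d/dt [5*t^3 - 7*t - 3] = 15*t^2 - 7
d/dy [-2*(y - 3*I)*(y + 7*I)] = -4*y - 8*I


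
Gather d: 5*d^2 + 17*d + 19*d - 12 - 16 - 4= 5*d^2 + 36*d - 32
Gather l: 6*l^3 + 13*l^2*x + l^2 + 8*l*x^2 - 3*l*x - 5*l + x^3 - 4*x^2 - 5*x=6*l^3 + l^2*(13*x + 1) + l*(8*x^2 - 3*x - 5) + x^3 - 4*x^2 - 5*x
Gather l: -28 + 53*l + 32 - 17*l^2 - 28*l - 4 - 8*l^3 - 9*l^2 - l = -8*l^3 - 26*l^2 + 24*l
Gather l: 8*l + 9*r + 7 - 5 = 8*l + 9*r + 2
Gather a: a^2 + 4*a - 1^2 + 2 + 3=a^2 + 4*a + 4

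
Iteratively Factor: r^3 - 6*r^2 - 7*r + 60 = (r - 5)*(r^2 - r - 12) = (r - 5)*(r + 3)*(r - 4)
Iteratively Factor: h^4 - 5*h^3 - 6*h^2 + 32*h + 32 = (h - 4)*(h^3 - h^2 - 10*h - 8) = (h - 4)^2*(h^2 + 3*h + 2) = (h - 4)^2*(h + 2)*(h + 1)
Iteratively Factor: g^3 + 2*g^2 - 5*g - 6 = (g + 1)*(g^2 + g - 6) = (g + 1)*(g + 3)*(g - 2)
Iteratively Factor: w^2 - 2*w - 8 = (w - 4)*(w + 2)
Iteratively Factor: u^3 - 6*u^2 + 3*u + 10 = (u - 5)*(u^2 - u - 2) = (u - 5)*(u + 1)*(u - 2)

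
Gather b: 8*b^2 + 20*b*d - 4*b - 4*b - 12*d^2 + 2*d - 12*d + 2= 8*b^2 + b*(20*d - 8) - 12*d^2 - 10*d + 2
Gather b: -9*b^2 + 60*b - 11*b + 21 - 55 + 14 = -9*b^2 + 49*b - 20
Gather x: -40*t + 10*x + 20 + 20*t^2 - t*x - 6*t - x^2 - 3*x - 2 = 20*t^2 - 46*t - x^2 + x*(7 - t) + 18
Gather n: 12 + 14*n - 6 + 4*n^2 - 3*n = 4*n^2 + 11*n + 6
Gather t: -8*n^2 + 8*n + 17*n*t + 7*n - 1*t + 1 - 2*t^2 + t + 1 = -8*n^2 + 17*n*t + 15*n - 2*t^2 + 2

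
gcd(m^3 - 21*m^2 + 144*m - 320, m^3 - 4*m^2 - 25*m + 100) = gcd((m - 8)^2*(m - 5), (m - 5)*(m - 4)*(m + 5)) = m - 5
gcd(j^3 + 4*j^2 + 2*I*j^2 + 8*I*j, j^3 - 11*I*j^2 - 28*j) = j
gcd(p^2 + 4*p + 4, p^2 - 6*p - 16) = p + 2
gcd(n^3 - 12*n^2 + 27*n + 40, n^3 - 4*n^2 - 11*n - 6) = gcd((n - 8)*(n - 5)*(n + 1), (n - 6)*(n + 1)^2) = n + 1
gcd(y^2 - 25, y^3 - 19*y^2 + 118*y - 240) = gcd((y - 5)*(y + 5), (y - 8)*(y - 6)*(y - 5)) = y - 5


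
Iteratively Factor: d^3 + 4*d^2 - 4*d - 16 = (d + 4)*(d^2 - 4) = (d - 2)*(d + 4)*(d + 2)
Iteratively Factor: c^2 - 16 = (c + 4)*(c - 4)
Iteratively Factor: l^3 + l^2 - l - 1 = (l + 1)*(l^2 - 1) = (l + 1)^2*(l - 1)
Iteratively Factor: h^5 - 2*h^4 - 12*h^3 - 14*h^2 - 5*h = (h + 1)*(h^4 - 3*h^3 - 9*h^2 - 5*h) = h*(h + 1)*(h^3 - 3*h^2 - 9*h - 5) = h*(h + 1)^2*(h^2 - 4*h - 5) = h*(h - 5)*(h + 1)^2*(h + 1)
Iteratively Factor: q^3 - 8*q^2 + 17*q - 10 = (q - 2)*(q^2 - 6*q + 5) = (q - 5)*(q - 2)*(q - 1)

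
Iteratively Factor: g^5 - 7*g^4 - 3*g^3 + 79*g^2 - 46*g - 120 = (g - 5)*(g^4 - 2*g^3 - 13*g^2 + 14*g + 24) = (g - 5)*(g - 4)*(g^3 + 2*g^2 - 5*g - 6) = (g - 5)*(g - 4)*(g - 2)*(g^2 + 4*g + 3) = (g - 5)*(g - 4)*(g - 2)*(g + 1)*(g + 3)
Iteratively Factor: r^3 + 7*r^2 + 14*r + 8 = (r + 4)*(r^2 + 3*r + 2) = (r + 2)*(r + 4)*(r + 1)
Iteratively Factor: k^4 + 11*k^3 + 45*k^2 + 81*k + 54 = (k + 3)*(k^3 + 8*k^2 + 21*k + 18) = (k + 3)^2*(k^2 + 5*k + 6) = (k + 3)^3*(k + 2)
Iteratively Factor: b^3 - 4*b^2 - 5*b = (b - 5)*(b^2 + b) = (b - 5)*(b + 1)*(b)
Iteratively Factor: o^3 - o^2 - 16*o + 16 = (o - 1)*(o^2 - 16) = (o - 1)*(o + 4)*(o - 4)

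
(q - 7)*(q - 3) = q^2 - 10*q + 21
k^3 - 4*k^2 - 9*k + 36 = (k - 4)*(k - 3)*(k + 3)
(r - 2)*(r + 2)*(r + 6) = r^3 + 6*r^2 - 4*r - 24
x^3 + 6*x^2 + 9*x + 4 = (x + 1)^2*(x + 4)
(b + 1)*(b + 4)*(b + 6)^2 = b^4 + 17*b^3 + 100*b^2 + 228*b + 144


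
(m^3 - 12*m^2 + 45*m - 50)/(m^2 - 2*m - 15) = (m^2 - 7*m + 10)/(m + 3)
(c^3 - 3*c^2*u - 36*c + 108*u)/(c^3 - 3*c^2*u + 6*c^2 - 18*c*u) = (c - 6)/c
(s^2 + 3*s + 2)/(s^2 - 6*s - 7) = (s + 2)/(s - 7)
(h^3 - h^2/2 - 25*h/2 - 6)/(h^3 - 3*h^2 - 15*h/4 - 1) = 2*(h + 3)/(2*h + 1)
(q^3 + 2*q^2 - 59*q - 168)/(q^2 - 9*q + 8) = (q^2 + 10*q + 21)/(q - 1)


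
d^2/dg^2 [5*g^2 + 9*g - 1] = 10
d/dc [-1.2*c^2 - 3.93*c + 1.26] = -2.4*c - 3.93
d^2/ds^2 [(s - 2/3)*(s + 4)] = 2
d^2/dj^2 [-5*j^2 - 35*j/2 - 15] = -10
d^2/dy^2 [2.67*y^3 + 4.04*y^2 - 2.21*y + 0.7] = 16.02*y + 8.08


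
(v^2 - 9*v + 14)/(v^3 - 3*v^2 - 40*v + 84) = 1/(v + 6)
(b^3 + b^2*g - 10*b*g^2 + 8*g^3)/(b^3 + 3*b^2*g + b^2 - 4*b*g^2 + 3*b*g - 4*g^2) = (b - 2*g)/(b + 1)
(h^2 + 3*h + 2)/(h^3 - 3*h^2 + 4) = (h + 2)/(h^2 - 4*h + 4)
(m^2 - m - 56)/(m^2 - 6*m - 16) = (m + 7)/(m + 2)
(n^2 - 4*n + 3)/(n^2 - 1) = (n - 3)/(n + 1)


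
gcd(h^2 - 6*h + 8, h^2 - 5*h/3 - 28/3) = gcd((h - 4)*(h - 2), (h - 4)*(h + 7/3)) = h - 4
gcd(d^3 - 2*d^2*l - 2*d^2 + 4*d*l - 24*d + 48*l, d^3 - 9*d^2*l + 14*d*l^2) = d - 2*l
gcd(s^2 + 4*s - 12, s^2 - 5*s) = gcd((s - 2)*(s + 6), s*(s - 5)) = 1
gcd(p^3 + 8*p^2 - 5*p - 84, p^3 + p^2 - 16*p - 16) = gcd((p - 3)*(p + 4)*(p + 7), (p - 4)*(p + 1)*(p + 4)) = p + 4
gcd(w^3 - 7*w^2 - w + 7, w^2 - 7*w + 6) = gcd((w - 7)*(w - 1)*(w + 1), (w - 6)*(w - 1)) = w - 1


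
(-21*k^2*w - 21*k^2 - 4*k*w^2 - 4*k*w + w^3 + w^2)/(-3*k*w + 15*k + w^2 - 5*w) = (21*k^2*w + 21*k^2 + 4*k*w^2 + 4*k*w - w^3 - w^2)/(3*k*w - 15*k - w^2 + 5*w)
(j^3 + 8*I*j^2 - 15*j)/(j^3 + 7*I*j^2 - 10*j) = (j + 3*I)/(j + 2*I)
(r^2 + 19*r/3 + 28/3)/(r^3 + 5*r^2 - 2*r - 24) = (r + 7/3)/(r^2 + r - 6)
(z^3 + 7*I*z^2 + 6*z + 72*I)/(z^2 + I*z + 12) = z + 6*I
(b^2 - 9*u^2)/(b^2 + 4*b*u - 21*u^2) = (b + 3*u)/(b + 7*u)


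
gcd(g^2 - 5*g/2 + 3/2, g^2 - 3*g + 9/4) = g - 3/2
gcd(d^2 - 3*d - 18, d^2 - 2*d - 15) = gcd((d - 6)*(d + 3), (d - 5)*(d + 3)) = d + 3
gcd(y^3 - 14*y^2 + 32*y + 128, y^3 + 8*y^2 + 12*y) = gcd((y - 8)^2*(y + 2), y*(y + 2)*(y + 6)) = y + 2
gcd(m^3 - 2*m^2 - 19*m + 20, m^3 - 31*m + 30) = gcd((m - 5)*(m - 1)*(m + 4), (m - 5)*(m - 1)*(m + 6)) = m^2 - 6*m + 5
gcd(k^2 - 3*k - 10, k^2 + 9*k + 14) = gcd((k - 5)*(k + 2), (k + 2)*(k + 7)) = k + 2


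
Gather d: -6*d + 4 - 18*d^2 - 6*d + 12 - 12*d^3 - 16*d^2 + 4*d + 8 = -12*d^3 - 34*d^2 - 8*d + 24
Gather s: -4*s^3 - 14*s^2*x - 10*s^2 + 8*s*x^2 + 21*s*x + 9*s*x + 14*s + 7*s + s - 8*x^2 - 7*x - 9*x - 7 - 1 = -4*s^3 + s^2*(-14*x - 10) + s*(8*x^2 + 30*x + 22) - 8*x^2 - 16*x - 8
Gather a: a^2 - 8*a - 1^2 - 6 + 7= a^2 - 8*a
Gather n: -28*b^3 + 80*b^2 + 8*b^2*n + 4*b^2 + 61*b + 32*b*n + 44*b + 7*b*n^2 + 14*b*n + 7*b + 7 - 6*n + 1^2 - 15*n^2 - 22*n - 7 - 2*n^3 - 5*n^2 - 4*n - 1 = -28*b^3 + 84*b^2 + 112*b - 2*n^3 + n^2*(7*b - 20) + n*(8*b^2 + 46*b - 32)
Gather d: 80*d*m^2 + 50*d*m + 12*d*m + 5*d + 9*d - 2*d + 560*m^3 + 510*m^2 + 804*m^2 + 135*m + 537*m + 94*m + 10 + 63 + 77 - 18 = d*(80*m^2 + 62*m + 12) + 560*m^3 + 1314*m^2 + 766*m + 132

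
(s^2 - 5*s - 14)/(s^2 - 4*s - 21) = (s + 2)/(s + 3)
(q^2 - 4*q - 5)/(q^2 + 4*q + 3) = (q - 5)/(q + 3)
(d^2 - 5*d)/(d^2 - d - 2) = d*(5 - d)/(-d^2 + d + 2)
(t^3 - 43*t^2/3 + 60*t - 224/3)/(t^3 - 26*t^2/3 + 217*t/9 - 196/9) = 3*(t - 8)/(3*t - 7)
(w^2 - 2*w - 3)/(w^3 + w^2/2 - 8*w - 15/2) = 2/(2*w + 5)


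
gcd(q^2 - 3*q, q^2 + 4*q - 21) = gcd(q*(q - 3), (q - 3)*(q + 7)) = q - 3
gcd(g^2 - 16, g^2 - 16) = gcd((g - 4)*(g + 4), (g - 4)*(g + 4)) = g^2 - 16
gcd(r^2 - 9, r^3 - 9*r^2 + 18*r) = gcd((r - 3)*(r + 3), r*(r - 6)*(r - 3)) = r - 3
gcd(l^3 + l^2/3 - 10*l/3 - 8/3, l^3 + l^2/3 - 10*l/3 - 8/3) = l^3 + l^2/3 - 10*l/3 - 8/3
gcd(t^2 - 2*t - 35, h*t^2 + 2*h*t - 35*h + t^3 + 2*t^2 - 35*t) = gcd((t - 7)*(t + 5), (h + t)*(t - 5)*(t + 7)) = 1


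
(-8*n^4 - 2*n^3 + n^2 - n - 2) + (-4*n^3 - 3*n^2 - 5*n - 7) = -8*n^4 - 6*n^3 - 2*n^2 - 6*n - 9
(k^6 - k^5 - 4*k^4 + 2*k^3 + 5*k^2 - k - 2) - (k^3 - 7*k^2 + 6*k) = k^6 - k^5 - 4*k^4 + k^3 + 12*k^2 - 7*k - 2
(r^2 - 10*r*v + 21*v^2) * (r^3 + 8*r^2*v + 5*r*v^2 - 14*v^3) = r^5 - 2*r^4*v - 54*r^3*v^2 + 104*r^2*v^3 + 245*r*v^4 - 294*v^5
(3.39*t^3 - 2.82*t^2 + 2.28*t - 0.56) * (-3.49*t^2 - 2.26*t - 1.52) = -11.8311*t^5 + 2.1804*t^4 - 6.7368*t^3 + 1.088*t^2 - 2.2*t + 0.8512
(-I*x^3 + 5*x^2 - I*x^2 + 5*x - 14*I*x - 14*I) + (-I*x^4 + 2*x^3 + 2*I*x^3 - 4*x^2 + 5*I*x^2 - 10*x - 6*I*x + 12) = -I*x^4 + 2*x^3 + I*x^3 + x^2 + 4*I*x^2 - 5*x - 20*I*x + 12 - 14*I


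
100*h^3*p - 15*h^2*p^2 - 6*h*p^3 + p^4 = p*(-5*h + p)^2*(4*h + p)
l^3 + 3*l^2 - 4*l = l*(l - 1)*(l + 4)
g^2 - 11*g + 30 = (g - 6)*(g - 5)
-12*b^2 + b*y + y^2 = (-3*b + y)*(4*b + y)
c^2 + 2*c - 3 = (c - 1)*(c + 3)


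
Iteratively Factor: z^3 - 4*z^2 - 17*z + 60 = (z + 4)*(z^2 - 8*z + 15) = (z - 3)*(z + 4)*(z - 5)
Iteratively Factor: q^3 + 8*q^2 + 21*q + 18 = (q + 3)*(q^2 + 5*q + 6) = (q + 3)^2*(q + 2)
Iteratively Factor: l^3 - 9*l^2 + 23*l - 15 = (l - 3)*(l^2 - 6*l + 5) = (l - 5)*(l - 3)*(l - 1)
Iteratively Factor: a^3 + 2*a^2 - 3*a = (a + 3)*(a^2 - a) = (a - 1)*(a + 3)*(a)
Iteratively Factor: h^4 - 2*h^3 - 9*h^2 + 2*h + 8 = (h + 1)*(h^3 - 3*h^2 - 6*h + 8) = (h - 1)*(h + 1)*(h^2 - 2*h - 8) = (h - 1)*(h + 1)*(h + 2)*(h - 4)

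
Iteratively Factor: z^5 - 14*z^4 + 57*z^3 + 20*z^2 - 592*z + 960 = (z + 3)*(z^4 - 17*z^3 + 108*z^2 - 304*z + 320) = (z - 5)*(z + 3)*(z^3 - 12*z^2 + 48*z - 64) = (z - 5)*(z - 4)*(z + 3)*(z^2 - 8*z + 16) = (z - 5)*(z - 4)^2*(z + 3)*(z - 4)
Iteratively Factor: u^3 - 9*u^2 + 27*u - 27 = (u - 3)*(u^2 - 6*u + 9) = (u - 3)^2*(u - 3)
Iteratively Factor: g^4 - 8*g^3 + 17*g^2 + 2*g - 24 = (g + 1)*(g^3 - 9*g^2 + 26*g - 24) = (g - 2)*(g + 1)*(g^2 - 7*g + 12) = (g - 4)*(g - 2)*(g + 1)*(g - 3)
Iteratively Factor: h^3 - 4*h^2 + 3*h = (h)*(h^2 - 4*h + 3) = h*(h - 3)*(h - 1)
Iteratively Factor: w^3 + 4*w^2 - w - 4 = (w + 4)*(w^2 - 1) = (w + 1)*(w + 4)*(w - 1)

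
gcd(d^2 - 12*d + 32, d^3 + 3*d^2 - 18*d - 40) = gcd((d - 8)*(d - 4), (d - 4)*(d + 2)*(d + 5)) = d - 4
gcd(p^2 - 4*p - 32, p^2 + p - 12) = p + 4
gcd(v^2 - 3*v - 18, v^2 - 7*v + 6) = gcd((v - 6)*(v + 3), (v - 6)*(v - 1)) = v - 6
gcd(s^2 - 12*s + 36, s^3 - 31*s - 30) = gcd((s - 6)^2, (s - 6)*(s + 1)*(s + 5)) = s - 6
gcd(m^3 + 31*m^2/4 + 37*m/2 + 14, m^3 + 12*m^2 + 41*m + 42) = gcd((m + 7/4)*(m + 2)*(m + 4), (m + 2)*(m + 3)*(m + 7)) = m + 2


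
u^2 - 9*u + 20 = (u - 5)*(u - 4)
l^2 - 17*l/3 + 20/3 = (l - 4)*(l - 5/3)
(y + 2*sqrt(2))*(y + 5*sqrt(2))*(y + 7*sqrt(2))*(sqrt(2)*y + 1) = sqrt(2)*y^4 + 29*y^3 + 132*sqrt(2)*y^2 + 398*y + 140*sqrt(2)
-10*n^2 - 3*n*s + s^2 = (-5*n + s)*(2*n + s)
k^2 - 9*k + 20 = (k - 5)*(k - 4)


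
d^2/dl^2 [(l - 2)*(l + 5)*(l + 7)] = 6*l + 20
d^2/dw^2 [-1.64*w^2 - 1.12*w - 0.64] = -3.28000000000000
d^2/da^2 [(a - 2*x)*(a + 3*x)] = 2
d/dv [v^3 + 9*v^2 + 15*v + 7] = 3*v^2 + 18*v + 15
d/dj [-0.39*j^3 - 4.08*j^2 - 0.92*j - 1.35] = -1.17*j^2 - 8.16*j - 0.92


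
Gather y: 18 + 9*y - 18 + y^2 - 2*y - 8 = y^2 + 7*y - 8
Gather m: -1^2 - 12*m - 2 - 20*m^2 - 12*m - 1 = -20*m^2 - 24*m - 4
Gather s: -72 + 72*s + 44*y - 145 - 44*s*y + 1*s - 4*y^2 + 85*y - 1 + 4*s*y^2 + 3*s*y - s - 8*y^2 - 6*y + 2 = s*(4*y^2 - 41*y + 72) - 12*y^2 + 123*y - 216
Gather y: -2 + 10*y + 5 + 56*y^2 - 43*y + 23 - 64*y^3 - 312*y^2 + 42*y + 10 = -64*y^3 - 256*y^2 + 9*y + 36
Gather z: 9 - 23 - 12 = -26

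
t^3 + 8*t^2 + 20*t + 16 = (t + 2)^2*(t + 4)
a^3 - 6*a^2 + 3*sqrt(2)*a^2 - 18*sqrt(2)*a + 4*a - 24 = (a - 6)*(a + sqrt(2))*(a + 2*sqrt(2))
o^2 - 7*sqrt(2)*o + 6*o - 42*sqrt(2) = (o + 6)*(o - 7*sqrt(2))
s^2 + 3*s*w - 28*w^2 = (s - 4*w)*(s + 7*w)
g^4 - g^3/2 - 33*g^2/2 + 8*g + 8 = (g - 4)*(g - 1)*(g + 1/2)*(g + 4)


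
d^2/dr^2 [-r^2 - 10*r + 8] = -2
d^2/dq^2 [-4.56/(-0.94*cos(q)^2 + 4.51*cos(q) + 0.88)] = (16.116864*(1 - cos(q)^2)^2 - 57.994992*cos(q)^3 + 115.897416*cos(q)^2 + 97.892256*cos(q) - 209.16264)/(-0.94*cos(q)^2 + 4.51*cos(q) + 0.88)^3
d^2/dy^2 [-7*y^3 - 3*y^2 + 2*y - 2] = -42*y - 6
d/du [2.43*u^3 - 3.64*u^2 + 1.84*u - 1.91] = 7.29*u^2 - 7.28*u + 1.84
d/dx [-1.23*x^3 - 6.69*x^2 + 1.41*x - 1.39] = -3.69*x^2 - 13.38*x + 1.41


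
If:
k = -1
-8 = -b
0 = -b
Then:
No Solution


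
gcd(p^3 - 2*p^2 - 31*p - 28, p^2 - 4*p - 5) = p + 1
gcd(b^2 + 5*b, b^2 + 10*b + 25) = b + 5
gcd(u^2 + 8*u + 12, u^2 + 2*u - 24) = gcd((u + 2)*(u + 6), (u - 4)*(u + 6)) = u + 6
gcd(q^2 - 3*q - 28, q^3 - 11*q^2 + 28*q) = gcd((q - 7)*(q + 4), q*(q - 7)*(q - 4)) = q - 7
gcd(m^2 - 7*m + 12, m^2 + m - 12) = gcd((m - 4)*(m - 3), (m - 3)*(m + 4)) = m - 3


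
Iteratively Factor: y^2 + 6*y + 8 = (y + 4)*(y + 2)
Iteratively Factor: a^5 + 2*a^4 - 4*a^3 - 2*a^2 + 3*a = (a)*(a^4 + 2*a^3 - 4*a^2 - 2*a + 3) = a*(a + 3)*(a^3 - a^2 - a + 1) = a*(a - 1)*(a + 3)*(a^2 - 1) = a*(a - 1)*(a + 1)*(a + 3)*(a - 1)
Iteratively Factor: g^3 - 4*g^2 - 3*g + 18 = (g + 2)*(g^2 - 6*g + 9) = (g - 3)*(g + 2)*(g - 3)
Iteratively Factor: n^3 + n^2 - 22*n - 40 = (n + 2)*(n^2 - n - 20) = (n + 2)*(n + 4)*(n - 5)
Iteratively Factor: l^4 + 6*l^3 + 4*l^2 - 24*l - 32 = (l - 2)*(l^3 + 8*l^2 + 20*l + 16) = (l - 2)*(l + 2)*(l^2 + 6*l + 8) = (l - 2)*(l + 2)^2*(l + 4)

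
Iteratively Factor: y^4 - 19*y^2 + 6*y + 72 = (y + 4)*(y^3 - 4*y^2 - 3*y + 18) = (y - 3)*(y + 4)*(y^2 - y - 6) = (y - 3)*(y + 2)*(y + 4)*(y - 3)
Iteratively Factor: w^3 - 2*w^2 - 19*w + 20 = (w - 5)*(w^2 + 3*w - 4) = (w - 5)*(w + 4)*(w - 1)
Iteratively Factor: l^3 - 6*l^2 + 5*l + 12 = (l + 1)*(l^2 - 7*l + 12) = (l - 4)*(l + 1)*(l - 3)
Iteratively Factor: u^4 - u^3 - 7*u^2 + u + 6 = (u - 1)*(u^3 - 7*u - 6) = (u - 3)*(u - 1)*(u^2 + 3*u + 2) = (u - 3)*(u - 1)*(u + 1)*(u + 2)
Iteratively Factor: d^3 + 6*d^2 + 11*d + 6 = (d + 3)*(d^2 + 3*d + 2) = (d + 1)*(d + 3)*(d + 2)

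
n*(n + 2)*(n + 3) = n^3 + 5*n^2 + 6*n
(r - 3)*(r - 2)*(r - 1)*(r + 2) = r^4 - 4*r^3 - r^2 + 16*r - 12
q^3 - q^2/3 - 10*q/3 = q*(q - 2)*(q + 5/3)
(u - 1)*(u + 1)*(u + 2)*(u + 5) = u^4 + 7*u^3 + 9*u^2 - 7*u - 10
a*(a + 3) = a^2 + 3*a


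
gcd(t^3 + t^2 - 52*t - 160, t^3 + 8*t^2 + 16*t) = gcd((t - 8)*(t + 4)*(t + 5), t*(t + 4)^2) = t + 4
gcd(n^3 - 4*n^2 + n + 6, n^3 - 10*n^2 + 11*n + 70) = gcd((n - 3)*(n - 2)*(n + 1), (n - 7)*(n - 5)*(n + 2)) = 1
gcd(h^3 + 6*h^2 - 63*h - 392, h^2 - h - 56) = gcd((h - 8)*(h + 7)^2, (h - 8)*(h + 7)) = h^2 - h - 56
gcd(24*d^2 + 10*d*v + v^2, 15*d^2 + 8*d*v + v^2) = 1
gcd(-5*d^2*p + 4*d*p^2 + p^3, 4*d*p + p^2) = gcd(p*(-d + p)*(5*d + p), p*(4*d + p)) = p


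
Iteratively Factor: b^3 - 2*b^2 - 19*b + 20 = (b + 4)*(b^2 - 6*b + 5) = (b - 1)*(b + 4)*(b - 5)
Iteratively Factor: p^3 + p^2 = (p + 1)*(p^2) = p*(p + 1)*(p)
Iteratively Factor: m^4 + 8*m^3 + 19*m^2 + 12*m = (m + 4)*(m^3 + 4*m^2 + 3*m) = (m + 3)*(m + 4)*(m^2 + m) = m*(m + 3)*(m + 4)*(m + 1)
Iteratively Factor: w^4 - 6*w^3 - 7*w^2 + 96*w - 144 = (w - 3)*(w^3 - 3*w^2 - 16*w + 48) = (w - 4)*(w - 3)*(w^2 + w - 12) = (w - 4)*(w - 3)*(w + 4)*(w - 3)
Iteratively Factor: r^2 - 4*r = (r)*(r - 4)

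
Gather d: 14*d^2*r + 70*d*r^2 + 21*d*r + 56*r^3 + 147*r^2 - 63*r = 14*d^2*r + d*(70*r^2 + 21*r) + 56*r^3 + 147*r^2 - 63*r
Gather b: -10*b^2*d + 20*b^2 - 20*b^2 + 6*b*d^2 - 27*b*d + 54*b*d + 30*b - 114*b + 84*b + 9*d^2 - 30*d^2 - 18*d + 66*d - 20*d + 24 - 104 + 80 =-10*b^2*d + b*(6*d^2 + 27*d) - 21*d^2 + 28*d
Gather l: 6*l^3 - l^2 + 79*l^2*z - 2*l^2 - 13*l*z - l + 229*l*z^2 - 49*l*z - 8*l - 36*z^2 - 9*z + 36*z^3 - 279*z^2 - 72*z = 6*l^3 + l^2*(79*z - 3) + l*(229*z^2 - 62*z - 9) + 36*z^3 - 315*z^2 - 81*z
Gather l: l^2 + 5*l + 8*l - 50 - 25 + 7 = l^2 + 13*l - 68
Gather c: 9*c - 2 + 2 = 9*c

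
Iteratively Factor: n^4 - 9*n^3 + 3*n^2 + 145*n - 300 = (n - 5)*(n^3 - 4*n^2 - 17*n + 60) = (n - 5)*(n + 4)*(n^2 - 8*n + 15) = (n - 5)^2*(n + 4)*(n - 3)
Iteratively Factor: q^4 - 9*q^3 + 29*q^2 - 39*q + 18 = (q - 1)*(q^3 - 8*q^2 + 21*q - 18) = (q - 3)*(q - 1)*(q^2 - 5*q + 6) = (q - 3)^2*(q - 1)*(q - 2)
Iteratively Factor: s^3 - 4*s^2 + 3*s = (s)*(s^2 - 4*s + 3) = s*(s - 1)*(s - 3)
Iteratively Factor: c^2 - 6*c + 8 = (c - 2)*(c - 4)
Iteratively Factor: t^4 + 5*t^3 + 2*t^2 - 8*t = (t - 1)*(t^3 + 6*t^2 + 8*t) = t*(t - 1)*(t^2 + 6*t + 8) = t*(t - 1)*(t + 4)*(t + 2)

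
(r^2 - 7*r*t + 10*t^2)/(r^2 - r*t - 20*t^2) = (r - 2*t)/(r + 4*t)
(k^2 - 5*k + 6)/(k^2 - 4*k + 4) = (k - 3)/(k - 2)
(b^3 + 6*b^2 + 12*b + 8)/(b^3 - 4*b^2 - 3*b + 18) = (b^2 + 4*b + 4)/(b^2 - 6*b + 9)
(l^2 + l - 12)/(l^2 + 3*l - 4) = (l - 3)/(l - 1)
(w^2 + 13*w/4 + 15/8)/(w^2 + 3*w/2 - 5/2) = (w + 3/4)/(w - 1)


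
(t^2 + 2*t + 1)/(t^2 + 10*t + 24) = (t^2 + 2*t + 1)/(t^2 + 10*t + 24)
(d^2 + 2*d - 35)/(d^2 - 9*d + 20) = (d + 7)/(d - 4)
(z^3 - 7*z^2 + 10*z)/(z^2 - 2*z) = z - 5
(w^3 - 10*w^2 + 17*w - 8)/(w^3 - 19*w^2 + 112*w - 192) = (w^2 - 2*w + 1)/(w^2 - 11*w + 24)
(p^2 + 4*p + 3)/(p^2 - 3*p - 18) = (p + 1)/(p - 6)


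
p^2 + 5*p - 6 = (p - 1)*(p + 6)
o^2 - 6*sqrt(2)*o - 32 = (o - 8*sqrt(2))*(o + 2*sqrt(2))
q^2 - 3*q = q*(q - 3)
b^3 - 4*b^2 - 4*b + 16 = (b - 4)*(b - 2)*(b + 2)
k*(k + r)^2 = k^3 + 2*k^2*r + k*r^2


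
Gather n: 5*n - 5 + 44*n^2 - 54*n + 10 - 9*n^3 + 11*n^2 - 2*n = -9*n^3 + 55*n^2 - 51*n + 5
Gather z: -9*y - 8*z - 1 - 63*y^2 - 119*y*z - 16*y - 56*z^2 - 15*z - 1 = -63*y^2 - 25*y - 56*z^2 + z*(-119*y - 23) - 2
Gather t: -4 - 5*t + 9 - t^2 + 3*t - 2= -t^2 - 2*t + 3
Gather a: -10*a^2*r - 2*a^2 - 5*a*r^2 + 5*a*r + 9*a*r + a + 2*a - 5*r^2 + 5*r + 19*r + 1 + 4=a^2*(-10*r - 2) + a*(-5*r^2 + 14*r + 3) - 5*r^2 + 24*r + 5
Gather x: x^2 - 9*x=x^2 - 9*x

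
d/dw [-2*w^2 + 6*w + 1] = 6 - 4*w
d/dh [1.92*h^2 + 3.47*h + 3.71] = 3.84*h + 3.47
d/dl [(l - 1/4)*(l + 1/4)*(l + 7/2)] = 3*l^2 + 7*l - 1/16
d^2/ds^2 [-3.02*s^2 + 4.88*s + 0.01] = -6.04000000000000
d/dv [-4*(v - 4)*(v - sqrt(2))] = -8*v + 4*sqrt(2) + 16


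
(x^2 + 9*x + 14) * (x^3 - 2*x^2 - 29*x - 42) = x^5 + 7*x^4 - 33*x^3 - 331*x^2 - 784*x - 588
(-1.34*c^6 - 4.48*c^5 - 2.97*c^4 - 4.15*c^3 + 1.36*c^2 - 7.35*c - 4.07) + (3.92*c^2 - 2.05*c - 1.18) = -1.34*c^6 - 4.48*c^5 - 2.97*c^4 - 4.15*c^3 + 5.28*c^2 - 9.4*c - 5.25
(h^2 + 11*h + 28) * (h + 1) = h^3 + 12*h^2 + 39*h + 28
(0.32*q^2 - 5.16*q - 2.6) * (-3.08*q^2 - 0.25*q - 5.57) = -0.9856*q^4 + 15.8128*q^3 + 7.5156*q^2 + 29.3912*q + 14.482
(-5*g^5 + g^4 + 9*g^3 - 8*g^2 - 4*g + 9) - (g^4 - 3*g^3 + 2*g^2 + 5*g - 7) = -5*g^5 + 12*g^3 - 10*g^2 - 9*g + 16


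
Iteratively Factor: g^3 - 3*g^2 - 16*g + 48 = (g - 4)*(g^2 + g - 12) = (g - 4)*(g - 3)*(g + 4)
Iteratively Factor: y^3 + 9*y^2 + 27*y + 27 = (y + 3)*(y^2 + 6*y + 9) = (y + 3)^2*(y + 3)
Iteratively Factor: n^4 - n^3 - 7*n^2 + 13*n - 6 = (n - 1)*(n^3 - 7*n + 6) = (n - 2)*(n - 1)*(n^2 + 2*n - 3) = (n - 2)*(n - 1)^2*(n + 3)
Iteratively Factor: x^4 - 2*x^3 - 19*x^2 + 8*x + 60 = (x + 2)*(x^3 - 4*x^2 - 11*x + 30) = (x - 2)*(x + 2)*(x^2 - 2*x - 15) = (x - 2)*(x + 2)*(x + 3)*(x - 5)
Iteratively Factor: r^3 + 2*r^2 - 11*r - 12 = (r + 4)*(r^2 - 2*r - 3) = (r + 1)*(r + 4)*(r - 3)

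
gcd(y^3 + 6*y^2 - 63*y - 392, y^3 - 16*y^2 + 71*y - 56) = y - 8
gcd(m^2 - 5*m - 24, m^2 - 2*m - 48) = m - 8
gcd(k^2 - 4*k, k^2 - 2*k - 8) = k - 4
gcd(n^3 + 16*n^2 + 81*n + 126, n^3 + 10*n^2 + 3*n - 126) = n^2 + 13*n + 42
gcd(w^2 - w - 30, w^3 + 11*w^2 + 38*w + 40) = w + 5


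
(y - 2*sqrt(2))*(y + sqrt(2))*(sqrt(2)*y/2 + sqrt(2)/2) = sqrt(2)*y^3/2 - y^2 + sqrt(2)*y^2/2 - 2*sqrt(2)*y - y - 2*sqrt(2)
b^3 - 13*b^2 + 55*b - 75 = (b - 5)^2*(b - 3)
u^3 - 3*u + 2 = (u - 1)^2*(u + 2)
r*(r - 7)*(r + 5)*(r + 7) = r^4 + 5*r^3 - 49*r^2 - 245*r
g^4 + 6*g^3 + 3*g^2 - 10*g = g*(g - 1)*(g + 2)*(g + 5)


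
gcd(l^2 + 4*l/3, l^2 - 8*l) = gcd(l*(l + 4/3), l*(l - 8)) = l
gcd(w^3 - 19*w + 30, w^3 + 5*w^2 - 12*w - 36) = w - 3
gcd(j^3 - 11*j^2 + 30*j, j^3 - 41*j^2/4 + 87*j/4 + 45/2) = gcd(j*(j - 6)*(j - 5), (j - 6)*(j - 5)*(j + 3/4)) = j^2 - 11*j + 30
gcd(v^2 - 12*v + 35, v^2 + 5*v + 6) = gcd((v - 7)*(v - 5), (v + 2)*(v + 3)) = 1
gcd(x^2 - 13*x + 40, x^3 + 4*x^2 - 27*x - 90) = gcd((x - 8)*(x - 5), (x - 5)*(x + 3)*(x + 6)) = x - 5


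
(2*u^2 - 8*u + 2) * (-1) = -2*u^2 + 8*u - 2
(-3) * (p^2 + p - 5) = -3*p^2 - 3*p + 15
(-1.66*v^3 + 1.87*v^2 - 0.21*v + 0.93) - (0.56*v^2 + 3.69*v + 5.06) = -1.66*v^3 + 1.31*v^2 - 3.9*v - 4.13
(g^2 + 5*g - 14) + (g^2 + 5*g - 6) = 2*g^2 + 10*g - 20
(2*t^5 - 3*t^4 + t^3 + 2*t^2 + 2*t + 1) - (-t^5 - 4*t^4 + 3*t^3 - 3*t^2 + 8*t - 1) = 3*t^5 + t^4 - 2*t^3 + 5*t^2 - 6*t + 2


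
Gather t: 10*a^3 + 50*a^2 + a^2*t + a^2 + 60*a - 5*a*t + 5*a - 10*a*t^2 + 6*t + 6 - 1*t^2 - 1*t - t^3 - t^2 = 10*a^3 + 51*a^2 + 65*a - t^3 + t^2*(-10*a - 2) + t*(a^2 - 5*a + 5) + 6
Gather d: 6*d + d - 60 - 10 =7*d - 70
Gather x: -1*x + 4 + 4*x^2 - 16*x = 4*x^2 - 17*x + 4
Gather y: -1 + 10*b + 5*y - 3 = 10*b + 5*y - 4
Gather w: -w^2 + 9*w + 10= -w^2 + 9*w + 10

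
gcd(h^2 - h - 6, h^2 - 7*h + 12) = h - 3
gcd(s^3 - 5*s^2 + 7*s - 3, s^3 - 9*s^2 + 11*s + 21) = s - 3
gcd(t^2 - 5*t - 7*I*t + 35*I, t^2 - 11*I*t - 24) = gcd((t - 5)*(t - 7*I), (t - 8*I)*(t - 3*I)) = 1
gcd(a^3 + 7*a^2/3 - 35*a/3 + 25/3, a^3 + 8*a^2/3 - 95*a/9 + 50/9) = a^2 + 10*a/3 - 25/3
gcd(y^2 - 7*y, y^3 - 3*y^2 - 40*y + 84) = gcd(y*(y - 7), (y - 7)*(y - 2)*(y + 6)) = y - 7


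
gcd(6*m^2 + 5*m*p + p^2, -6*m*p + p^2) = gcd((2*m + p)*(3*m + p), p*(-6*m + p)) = 1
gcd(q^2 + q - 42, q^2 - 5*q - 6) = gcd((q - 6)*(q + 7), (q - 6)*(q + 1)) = q - 6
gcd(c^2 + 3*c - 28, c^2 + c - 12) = 1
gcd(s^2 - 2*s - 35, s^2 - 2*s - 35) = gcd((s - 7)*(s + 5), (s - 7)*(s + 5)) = s^2 - 2*s - 35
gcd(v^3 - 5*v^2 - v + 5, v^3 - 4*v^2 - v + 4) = v^2 - 1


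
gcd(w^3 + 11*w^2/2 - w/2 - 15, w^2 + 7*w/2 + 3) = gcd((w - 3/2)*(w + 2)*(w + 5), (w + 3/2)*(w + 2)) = w + 2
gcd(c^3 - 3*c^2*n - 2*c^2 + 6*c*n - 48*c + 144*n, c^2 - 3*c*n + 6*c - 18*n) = c^2 - 3*c*n + 6*c - 18*n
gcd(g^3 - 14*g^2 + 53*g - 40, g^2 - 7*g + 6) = g - 1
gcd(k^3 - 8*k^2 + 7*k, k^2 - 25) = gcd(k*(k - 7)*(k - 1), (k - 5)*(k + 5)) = 1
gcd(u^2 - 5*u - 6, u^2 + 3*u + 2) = u + 1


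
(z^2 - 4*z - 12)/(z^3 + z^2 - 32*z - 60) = 1/(z + 5)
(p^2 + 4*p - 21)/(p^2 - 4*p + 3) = (p + 7)/(p - 1)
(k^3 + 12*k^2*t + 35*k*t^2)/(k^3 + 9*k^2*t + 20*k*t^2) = (k + 7*t)/(k + 4*t)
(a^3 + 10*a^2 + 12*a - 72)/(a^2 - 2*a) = a + 12 + 36/a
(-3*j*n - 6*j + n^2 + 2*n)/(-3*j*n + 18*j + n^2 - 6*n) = (n + 2)/(n - 6)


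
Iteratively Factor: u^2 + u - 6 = (u + 3)*(u - 2)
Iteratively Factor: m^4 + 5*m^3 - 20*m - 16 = (m + 4)*(m^3 + m^2 - 4*m - 4) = (m - 2)*(m + 4)*(m^2 + 3*m + 2) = (m - 2)*(m + 2)*(m + 4)*(m + 1)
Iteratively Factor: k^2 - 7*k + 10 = (k - 2)*(k - 5)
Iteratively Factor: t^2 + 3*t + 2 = (t + 1)*(t + 2)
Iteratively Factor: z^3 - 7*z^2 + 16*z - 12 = (z - 3)*(z^2 - 4*z + 4) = (z - 3)*(z - 2)*(z - 2)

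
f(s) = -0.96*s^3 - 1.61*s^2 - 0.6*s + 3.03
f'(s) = -2.88*s^2 - 3.22*s - 0.6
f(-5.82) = 141.24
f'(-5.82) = -79.41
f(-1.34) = 3.25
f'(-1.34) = -1.46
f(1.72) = -7.65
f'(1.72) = -14.66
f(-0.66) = 3.00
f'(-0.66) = 0.27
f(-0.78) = 2.97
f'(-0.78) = 0.16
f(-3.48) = 26.08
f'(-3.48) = -24.27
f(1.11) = -0.93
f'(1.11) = -7.72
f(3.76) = -73.02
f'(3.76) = -53.42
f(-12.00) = 1437.27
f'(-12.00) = -376.68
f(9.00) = -832.62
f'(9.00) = -262.86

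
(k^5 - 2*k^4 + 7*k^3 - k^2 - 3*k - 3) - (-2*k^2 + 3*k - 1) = k^5 - 2*k^4 + 7*k^3 + k^2 - 6*k - 2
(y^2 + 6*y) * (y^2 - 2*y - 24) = y^4 + 4*y^3 - 36*y^2 - 144*y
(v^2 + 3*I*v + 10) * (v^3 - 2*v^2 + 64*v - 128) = v^5 - 2*v^4 + 3*I*v^4 + 74*v^3 - 6*I*v^3 - 148*v^2 + 192*I*v^2 + 640*v - 384*I*v - 1280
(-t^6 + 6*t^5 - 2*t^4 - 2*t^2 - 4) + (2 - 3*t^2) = -t^6 + 6*t^5 - 2*t^4 - 5*t^2 - 2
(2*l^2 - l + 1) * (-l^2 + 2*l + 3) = -2*l^4 + 5*l^3 + 3*l^2 - l + 3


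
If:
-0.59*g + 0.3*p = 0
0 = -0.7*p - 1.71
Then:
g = -1.24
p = -2.44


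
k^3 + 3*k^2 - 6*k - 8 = (k - 2)*(k + 1)*(k + 4)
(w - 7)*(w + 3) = w^2 - 4*w - 21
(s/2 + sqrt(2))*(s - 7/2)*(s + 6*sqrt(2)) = s^3/2 - 7*s^2/4 + 4*sqrt(2)*s^2 - 14*sqrt(2)*s + 12*s - 42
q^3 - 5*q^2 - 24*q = q*(q - 8)*(q + 3)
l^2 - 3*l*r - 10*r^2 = (l - 5*r)*(l + 2*r)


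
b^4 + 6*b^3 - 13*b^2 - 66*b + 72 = (b - 3)*(b - 1)*(b + 4)*(b + 6)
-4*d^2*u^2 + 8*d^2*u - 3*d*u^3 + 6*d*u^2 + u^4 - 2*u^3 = u*(-4*d + u)*(d + u)*(u - 2)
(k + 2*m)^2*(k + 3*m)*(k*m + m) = k^4*m + 7*k^3*m^2 + k^3*m + 16*k^2*m^3 + 7*k^2*m^2 + 12*k*m^4 + 16*k*m^3 + 12*m^4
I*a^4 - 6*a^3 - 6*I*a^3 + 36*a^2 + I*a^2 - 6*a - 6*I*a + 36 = (a - 6)*(a + I)*(a + 6*I)*(I*a + 1)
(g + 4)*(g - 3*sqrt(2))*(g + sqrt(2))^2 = g^4 - sqrt(2)*g^3 + 4*g^3 - 10*g^2 - 4*sqrt(2)*g^2 - 40*g - 6*sqrt(2)*g - 24*sqrt(2)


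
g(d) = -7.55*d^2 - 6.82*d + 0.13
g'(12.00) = -188.02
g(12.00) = -1168.91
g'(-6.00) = 83.78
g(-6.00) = -230.75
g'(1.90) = -35.51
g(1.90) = -40.08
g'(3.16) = -54.54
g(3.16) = -96.81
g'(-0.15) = -4.56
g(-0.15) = 0.98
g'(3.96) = -66.62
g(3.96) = -145.27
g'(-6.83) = 96.31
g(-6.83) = -305.49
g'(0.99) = -21.77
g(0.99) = -14.02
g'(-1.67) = 18.40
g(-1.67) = -9.54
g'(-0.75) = 4.50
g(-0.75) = 1.00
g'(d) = -15.1*d - 6.82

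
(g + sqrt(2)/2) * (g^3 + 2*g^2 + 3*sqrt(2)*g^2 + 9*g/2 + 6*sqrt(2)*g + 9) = g^4 + 2*g^3 + 7*sqrt(2)*g^3/2 + 15*g^2/2 + 7*sqrt(2)*g^2 + 9*sqrt(2)*g/4 + 15*g + 9*sqrt(2)/2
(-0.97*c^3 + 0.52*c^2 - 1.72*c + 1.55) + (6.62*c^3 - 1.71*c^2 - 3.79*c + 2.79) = 5.65*c^3 - 1.19*c^2 - 5.51*c + 4.34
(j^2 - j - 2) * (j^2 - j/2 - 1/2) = j^4 - 3*j^3/2 - 2*j^2 + 3*j/2 + 1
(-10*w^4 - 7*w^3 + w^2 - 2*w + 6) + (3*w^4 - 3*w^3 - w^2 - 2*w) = -7*w^4 - 10*w^3 - 4*w + 6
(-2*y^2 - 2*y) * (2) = -4*y^2 - 4*y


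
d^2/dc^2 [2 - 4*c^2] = -8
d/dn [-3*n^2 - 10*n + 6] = -6*n - 10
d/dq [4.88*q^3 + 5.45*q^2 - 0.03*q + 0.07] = 14.64*q^2 + 10.9*q - 0.03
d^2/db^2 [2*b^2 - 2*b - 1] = 4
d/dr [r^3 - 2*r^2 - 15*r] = 3*r^2 - 4*r - 15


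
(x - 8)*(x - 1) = x^2 - 9*x + 8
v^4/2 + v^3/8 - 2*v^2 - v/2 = v*(v/2 + 1)*(v - 2)*(v + 1/4)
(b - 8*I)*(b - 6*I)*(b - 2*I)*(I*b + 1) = I*b^4 + 17*b^3 - 92*I*b^2 - 172*b + 96*I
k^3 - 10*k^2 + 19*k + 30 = (k - 6)*(k - 5)*(k + 1)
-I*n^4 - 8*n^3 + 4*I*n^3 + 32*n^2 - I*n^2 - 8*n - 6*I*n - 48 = (n - 3)*(n - 2)*(n - 8*I)*(-I*n - I)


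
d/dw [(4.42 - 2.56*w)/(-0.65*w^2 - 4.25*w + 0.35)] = (-1.664*w^2 + 5.746*w + 17.889)/(0.4225*w^4 + 5.525*w^3 + 17.6075*w^2 - 2.975*w + 0.1225)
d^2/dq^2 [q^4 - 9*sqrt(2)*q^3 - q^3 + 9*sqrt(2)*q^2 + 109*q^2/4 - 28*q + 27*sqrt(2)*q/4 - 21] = 12*q^2 - 54*sqrt(2)*q - 6*q + 18*sqrt(2) + 109/2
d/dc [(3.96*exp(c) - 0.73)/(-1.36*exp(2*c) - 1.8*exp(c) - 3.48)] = (5.3856*exp(2*c) - 1.9856*exp(c) - 15.0948)*exp(c)/(1.8496*exp(4*c) + 4.896*exp(3*c) + 12.7056*exp(2*c) + 12.528*exp(c) + 12.1104)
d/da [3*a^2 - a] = 6*a - 1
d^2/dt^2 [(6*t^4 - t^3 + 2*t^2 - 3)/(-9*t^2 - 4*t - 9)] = 2*(-486*t^6 - 648*t^5 - 1746*t^4 - 1721*t^3 - 1593*t^2 + 567*t - 357)/(729*t^6 + 972*t^5 + 2619*t^4 + 2008*t^3 + 2619*t^2 + 972*t + 729)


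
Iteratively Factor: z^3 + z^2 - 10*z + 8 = (z + 4)*(z^2 - 3*z + 2) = (z - 1)*(z + 4)*(z - 2)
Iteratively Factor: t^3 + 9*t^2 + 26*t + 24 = (t + 4)*(t^2 + 5*t + 6) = (t + 3)*(t + 4)*(t + 2)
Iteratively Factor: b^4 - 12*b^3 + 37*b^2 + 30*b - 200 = (b - 4)*(b^3 - 8*b^2 + 5*b + 50) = (b - 4)*(b + 2)*(b^2 - 10*b + 25) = (b - 5)*(b - 4)*(b + 2)*(b - 5)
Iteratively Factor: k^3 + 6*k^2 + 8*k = (k + 4)*(k^2 + 2*k) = k*(k + 4)*(k + 2)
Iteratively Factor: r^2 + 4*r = (r)*(r + 4)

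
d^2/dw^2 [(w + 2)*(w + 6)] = 2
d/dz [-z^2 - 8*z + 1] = -2*z - 8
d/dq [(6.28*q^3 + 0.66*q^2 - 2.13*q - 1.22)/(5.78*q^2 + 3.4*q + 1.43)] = (36.2984*q^4 + 42.704*q^3 + 41.4966*q^2 + 15.9908*q + 1.1021)/(33.4084*q^4 + 39.304*q^3 + 28.0908*q^2 + 9.724*q + 2.0449)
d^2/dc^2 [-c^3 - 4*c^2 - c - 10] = -6*c - 8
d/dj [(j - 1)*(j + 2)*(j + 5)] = 3*j^2 + 12*j + 3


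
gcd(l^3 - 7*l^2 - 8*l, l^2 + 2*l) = l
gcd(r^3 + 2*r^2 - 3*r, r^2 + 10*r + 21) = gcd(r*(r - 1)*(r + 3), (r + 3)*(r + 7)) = r + 3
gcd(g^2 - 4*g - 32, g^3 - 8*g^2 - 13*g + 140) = g + 4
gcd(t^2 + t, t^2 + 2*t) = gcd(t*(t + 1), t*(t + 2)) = t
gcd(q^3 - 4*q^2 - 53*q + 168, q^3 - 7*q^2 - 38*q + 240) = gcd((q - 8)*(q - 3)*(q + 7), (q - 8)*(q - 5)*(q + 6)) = q - 8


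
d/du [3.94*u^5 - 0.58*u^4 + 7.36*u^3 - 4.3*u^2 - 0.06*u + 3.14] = 19.7*u^4 - 2.32*u^3 + 22.08*u^2 - 8.6*u - 0.06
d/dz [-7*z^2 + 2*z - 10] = 2 - 14*z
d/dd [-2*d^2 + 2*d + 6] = 2 - 4*d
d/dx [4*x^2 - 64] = 8*x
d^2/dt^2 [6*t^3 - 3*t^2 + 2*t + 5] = 36*t - 6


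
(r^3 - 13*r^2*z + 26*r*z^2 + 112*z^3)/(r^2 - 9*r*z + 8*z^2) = (-r^2 + 5*r*z + 14*z^2)/(-r + z)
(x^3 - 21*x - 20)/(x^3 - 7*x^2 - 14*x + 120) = (x + 1)/(x - 6)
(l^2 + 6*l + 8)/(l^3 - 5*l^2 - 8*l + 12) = (l + 4)/(l^2 - 7*l + 6)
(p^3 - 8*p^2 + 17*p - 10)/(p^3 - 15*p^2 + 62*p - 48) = (p^2 - 7*p + 10)/(p^2 - 14*p + 48)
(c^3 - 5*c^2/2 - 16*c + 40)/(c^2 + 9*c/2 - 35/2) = (c^2 - 16)/(c + 7)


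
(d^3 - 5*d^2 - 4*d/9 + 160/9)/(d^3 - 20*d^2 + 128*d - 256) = (d^2 - d - 40/9)/(d^2 - 16*d + 64)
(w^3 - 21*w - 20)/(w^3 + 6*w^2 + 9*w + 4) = (w - 5)/(w + 1)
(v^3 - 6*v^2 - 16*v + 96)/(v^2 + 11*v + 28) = (v^2 - 10*v + 24)/(v + 7)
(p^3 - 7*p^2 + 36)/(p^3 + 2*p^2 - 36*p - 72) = (p - 3)/(p + 6)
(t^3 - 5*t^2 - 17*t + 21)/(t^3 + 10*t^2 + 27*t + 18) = (t^2 - 8*t + 7)/(t^2 + 7*t + 6)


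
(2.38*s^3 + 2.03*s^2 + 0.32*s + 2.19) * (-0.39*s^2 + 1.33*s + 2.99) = -0.9282*s^5 + 2.3737*s^4 + 9.6913*s^3 + 5.6412*s^2 + 3.8695*s + 6.5481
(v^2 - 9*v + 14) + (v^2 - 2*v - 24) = 2*v^2 - 11*v - 10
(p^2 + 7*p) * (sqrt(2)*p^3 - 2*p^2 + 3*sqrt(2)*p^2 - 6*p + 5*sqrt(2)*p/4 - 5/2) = sqrt(2)*p^5 - 2*p^4 + 10*sqrt(2)*p^4 - 20*p^3 + 89*sqrt(2)*p^3/4 - 89*p^2/2 + 35*sqrt(2)*p^2/4 - 35*p/2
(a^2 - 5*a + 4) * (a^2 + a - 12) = a^4 - 4*a^3 - 13*a^2 + 64*a - 48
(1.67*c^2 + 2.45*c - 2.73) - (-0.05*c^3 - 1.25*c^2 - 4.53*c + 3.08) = 0.05*c^3 + 2.92*c^2 + 6.98*c - 5.81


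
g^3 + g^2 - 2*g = g*(g - 1)*(g + 2)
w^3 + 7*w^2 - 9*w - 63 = (w - 3)*(w + 3)*(w + 7)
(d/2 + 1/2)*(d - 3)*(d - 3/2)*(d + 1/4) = d^4/2 - 13*d^3/8 - 7*d^2/16 + 9*d/4 + 9/16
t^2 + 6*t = t*(t + 6)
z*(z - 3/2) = z^2 - 3*z/2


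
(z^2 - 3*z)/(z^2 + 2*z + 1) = z*(z - 3)/(z^2 + 2*z + 1)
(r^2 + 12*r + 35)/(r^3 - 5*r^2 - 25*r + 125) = (r + 7)/(r^2 - 10*r + 25)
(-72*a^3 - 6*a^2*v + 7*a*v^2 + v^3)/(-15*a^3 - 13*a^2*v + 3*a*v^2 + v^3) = (24*a^2 + 10*a*v + v^2)/(5*a^2 + 6*a*v + v^2)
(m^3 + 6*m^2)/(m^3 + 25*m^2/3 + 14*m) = 3*m/(3*m + 7)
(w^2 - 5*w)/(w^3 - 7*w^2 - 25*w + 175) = w/(w^2 - 2*w - 35)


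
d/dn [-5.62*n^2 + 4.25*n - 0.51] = 4.25 - 11.24*n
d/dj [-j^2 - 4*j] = -2*j - 4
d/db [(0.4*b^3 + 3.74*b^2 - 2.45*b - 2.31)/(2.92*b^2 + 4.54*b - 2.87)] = (1.168*b^4 + 3.632*b^3 + 20.6896*b^2 - 7.9772*b + 17.5189)/(8.5264*b^4 + 26.5136*b^3 + 3.8508*b^2 - 26.0596*b + 8.2369)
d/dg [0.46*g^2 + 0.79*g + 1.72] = 0.92*g + 0.79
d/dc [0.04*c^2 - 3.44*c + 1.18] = 0.08*c - 3.44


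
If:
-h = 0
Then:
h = 0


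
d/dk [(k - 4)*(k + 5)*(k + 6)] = 3*k^2 + 14*k - 14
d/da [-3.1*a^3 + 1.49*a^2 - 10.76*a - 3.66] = -9.3*a^2 + 2.98*a - 10.76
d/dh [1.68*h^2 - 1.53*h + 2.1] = 3.36*h - 1.53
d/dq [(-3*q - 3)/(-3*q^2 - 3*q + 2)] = 3*(3*q^2 + 3*q - 3*(q + 1)*(2*q + 1) - 2)/(3*q^2 + 3*q - 2)^2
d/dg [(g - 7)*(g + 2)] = 2*g - 5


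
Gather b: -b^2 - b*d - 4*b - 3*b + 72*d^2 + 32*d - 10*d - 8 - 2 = -b^2 + b*(-d - 7) + 72*d^2 + 22*d - 10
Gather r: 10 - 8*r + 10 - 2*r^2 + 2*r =-2*r^2 - 6*r + 20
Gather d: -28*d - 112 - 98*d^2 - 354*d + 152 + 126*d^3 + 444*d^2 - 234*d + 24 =126*d^3 + 346*d^2 - 616*d + 64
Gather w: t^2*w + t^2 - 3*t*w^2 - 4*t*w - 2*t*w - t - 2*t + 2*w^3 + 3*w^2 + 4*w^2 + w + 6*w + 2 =t^2 - 3*t + 2*w^3 + w^2*(7 - 3*t) + w*(t^2 - 6*t + 7) + 2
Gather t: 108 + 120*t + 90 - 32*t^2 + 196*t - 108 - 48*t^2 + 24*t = -80*t^2 + 340*t + 90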